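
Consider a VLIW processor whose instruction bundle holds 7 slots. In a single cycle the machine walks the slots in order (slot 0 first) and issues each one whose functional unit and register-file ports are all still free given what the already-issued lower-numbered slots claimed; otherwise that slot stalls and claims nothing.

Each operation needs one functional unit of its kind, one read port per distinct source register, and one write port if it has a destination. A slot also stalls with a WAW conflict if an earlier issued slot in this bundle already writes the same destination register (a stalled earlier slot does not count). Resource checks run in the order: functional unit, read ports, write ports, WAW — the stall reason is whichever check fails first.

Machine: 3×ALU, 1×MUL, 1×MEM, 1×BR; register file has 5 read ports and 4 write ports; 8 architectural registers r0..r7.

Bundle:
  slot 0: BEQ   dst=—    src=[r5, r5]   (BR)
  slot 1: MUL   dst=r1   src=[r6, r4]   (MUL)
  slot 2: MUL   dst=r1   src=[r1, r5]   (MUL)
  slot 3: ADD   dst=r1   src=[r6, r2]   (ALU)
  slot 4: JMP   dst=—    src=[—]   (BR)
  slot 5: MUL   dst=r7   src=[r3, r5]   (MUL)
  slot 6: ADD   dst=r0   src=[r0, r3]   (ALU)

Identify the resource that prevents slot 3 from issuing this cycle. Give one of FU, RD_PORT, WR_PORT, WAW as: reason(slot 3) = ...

reason(slot 3) = WAW

slot 0 (BR): ISSUE — free A3,Mu1,Ld1,B0 rp4 wp4
slot 1 (MUL): ISSUE — free A3,Mu0,Ld1,B0 rp2 wp3
slot 2 (MUL): stall FU — free A3,Mu0,Ld1,B0 rp2 wp3
slot 3 (ALU): stall WAW — free A3,Mu0,Ld1,B0 rp2 wp3
slot 4 (BR): stall FU — free A3,Mu0,Ld1,B0 rp2 wp3
slot 5 (MUL): stall FU — free A3,Mu0,Ld1,B0 rp2 wp3
slot 6 (ALU): ISSUE — free A2,Mu0,Ld1,B0 rp0 wp2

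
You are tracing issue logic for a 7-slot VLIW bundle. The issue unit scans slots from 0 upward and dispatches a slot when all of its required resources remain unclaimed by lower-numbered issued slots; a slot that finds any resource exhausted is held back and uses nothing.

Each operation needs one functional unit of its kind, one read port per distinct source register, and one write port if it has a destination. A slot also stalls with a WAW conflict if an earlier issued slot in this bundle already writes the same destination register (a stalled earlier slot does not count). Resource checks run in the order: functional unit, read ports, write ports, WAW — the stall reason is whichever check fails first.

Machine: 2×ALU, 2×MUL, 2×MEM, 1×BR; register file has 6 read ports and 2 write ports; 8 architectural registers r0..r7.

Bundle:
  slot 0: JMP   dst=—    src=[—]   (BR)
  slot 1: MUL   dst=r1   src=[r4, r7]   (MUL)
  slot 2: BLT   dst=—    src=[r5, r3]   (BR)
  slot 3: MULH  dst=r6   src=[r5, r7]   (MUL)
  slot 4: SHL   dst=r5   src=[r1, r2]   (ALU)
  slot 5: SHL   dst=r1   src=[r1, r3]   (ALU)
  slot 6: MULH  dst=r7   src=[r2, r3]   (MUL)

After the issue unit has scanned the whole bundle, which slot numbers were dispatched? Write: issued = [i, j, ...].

[0] BR needs rd=0 wr=0: ok; after: ALU=2 MUL=2 MEM=2 BR=0, R=6, W=2
[1] MUL needs rd=2 wr=1: ok; after: ALU=2 MUL=1 MEM=2 BR=0, R=4, W=1
[2] BR needs rd=2 wr=0: FU; after: ALU=2 MUL=1 MEM=2 BR=0, R=4, W=1
[3] MUL needs rd=2 wr=1: ok; after: ALU=2 MUL=0 MEM=2 BR=0, R=2, W=0
[4] ALU needs rd=2 wr=1: WR_PORT; after: ALU=2 MUL=0 MEM=2 BR=0, R=2, W=0
[5] ALU needs rd=2 wr=1: WR_PORT; after: ALU=2 MUL=0 MEM=2 BR=0, R=2, W=0
[6] MUL needs rd=2 wr=1: FU; after: ALU=2 MUL=0 MEM=2 BR=0, R=2, W=0

issued = [0, 1, 3]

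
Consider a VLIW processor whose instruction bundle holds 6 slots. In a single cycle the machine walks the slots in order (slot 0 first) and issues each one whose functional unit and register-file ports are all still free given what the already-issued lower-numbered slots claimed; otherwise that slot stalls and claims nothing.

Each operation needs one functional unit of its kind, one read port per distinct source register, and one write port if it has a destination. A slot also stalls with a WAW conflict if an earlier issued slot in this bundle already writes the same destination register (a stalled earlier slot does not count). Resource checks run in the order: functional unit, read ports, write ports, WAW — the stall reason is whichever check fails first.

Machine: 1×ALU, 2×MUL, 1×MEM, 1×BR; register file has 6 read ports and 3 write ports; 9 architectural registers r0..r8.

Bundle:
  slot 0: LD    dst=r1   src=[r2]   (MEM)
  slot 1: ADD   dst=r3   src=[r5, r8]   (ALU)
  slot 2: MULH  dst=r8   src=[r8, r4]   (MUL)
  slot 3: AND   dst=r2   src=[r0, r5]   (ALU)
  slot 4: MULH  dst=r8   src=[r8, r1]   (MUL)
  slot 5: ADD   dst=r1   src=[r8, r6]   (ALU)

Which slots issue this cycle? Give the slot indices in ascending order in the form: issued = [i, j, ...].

slot 0 (MEM): ISSUE — free A1,Mu2,Ld0,B1 rp5 wp2
slot 1 (ALU): ISSUE — free A0,Mu2,Ld0,B1 rp3 wp1
slot 2 (MUL): ISSUE — free A0,Mu1,Ld0,B1 rp1 wp0
slot 3 (ALU): stall FU — free A0,Mu1,Ld0,B1 rp1 wp0
slot 4 (MUL): stall RD_PORT — free A0,Mu1,Ld0,B1 rp1 wp0
slot 5 (ALU): stall FU — free A0,Mu1,Ld0,B1 rp1 wp0

issued = [0, 1, 2]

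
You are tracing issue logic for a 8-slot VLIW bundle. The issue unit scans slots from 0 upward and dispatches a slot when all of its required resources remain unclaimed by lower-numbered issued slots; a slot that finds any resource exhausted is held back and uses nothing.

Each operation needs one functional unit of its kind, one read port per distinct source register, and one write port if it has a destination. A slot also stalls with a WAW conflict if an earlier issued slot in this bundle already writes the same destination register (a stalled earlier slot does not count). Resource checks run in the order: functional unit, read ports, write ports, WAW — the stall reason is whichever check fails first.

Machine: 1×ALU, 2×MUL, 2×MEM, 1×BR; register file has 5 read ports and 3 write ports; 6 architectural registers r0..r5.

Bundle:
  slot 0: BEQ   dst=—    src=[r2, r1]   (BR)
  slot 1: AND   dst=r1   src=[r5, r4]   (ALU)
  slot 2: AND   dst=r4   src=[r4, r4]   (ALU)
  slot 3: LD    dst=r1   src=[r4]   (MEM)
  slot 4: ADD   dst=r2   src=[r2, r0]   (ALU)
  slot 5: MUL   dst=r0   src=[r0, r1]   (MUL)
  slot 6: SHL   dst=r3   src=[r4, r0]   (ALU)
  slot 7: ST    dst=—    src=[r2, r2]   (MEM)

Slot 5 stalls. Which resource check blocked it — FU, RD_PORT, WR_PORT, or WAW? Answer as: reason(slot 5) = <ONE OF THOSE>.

[0] BR needs rd=2 wr=0: ok; after: ALU=1 MUL=2 MEM=2 BR=0, R=3, W=3
[1] ALU needs rd=2 wr=1: ok; after: ALU=0 MUL=2 MEM=2 BR=0, R=1, W=2
[2] ALU needs rd=1 wr=1: FU; after: ALU=0 MUL=2 MEM=2 BR=0, R=1, W=2
[3] MEM needs rd=1 wr=1: WAW; after: ALU=0 MUL=2 MEM=2 BR=0, R=1, W=2
[4] ALU needs rd=2 wr=1: FU; after: ALU=0 MUL=2 MEM=2 BR=0, R=1, W=2
[5] MUL needs rd=2 wr=1: RD_PORT; after: ALU=0 MUL=2 MEM=2 BR=0, R=1, W=2
[6] ALU needs rd=2 wr=1: FU; after: ALU=0 MUL=2 MEM=2 BR=0, R=1, W=2
[7] MEM needs rd=1 wr=0: ok; after: ALU=0 MUL=2 MEM=1 BR=0, R=0, W=2

reason(slot 5) = RD_PORT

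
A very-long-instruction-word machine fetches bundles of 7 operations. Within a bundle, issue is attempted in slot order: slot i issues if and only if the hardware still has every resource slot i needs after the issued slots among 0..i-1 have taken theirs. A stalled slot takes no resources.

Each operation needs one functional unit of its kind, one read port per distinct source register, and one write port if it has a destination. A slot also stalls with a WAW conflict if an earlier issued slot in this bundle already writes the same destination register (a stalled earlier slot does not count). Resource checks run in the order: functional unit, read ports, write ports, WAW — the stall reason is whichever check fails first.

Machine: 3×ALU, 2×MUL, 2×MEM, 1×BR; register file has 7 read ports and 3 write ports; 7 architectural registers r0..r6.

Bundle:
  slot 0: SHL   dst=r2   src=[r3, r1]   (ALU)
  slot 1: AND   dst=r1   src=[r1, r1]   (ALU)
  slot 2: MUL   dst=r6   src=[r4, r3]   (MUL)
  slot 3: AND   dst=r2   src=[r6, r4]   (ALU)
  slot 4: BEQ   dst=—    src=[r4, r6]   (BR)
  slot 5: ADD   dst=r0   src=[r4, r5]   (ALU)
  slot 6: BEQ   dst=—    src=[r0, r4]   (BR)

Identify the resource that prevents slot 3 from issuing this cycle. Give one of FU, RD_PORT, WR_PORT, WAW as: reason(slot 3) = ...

(0) want 1×ALU +2rd +1wr — yes → AL2|MU2|ME2|BR1|rd5|wr2
(1) want 1×ALU +1rd +1wr — yes → AL1|MU2|ME2|BR1|rd4|wr1
(2) want 1×MUL +2rd +1wr — yes → AL1|MU1|ME2|BR1|rd2|wr0
(3) want 1×ALU +2rd +1wr — WR_PORT → AL1|MU1|ME2|BR1|rd2|wr0
(4) want 1×BR +2rd +0wr — yes → AL1|MU1|ME2|BR0|rd0|wr0
(5) want 1×ALU +2rd +1wr — RD_PORT → AL1|MU1|ME2|BR0|rd0|wr0
(6) want 1×BR +2rd +0wr — FU → AL1|MU1|ME2|BR0|rd0|wr0

reason(slot 3) = WR_PORT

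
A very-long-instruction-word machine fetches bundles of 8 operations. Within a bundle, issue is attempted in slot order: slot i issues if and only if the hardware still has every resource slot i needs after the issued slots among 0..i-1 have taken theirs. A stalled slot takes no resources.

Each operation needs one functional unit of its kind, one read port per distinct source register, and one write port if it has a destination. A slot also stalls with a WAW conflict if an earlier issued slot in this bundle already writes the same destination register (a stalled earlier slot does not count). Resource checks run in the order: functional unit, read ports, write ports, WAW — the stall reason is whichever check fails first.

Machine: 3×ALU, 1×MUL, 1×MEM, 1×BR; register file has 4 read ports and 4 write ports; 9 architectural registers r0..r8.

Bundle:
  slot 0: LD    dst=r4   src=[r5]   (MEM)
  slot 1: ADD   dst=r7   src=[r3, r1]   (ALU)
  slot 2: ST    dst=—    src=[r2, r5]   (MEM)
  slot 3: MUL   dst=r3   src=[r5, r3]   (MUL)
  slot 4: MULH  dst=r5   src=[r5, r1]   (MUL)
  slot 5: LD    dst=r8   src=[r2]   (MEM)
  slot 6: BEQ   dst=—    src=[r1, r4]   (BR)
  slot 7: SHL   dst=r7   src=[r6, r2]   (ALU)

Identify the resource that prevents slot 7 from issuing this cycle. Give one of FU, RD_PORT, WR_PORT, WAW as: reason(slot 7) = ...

reason(slot 7) = RD_PORT

#0 MEM src=r5 dispatched  <A:3 Mu:1 Ld:0 B:1 rd:3 wr:3>
#1 ALU src=r3,r1 dispatched  <A:2 Mu:1 Ld:0 B:1 rd:1 wr:2>
#2 MEM src=r2,r5 held:FU  <A:2 Mu:1 Ld:0 B:1 rd:1 wr:2>
#3 MUL src=r5,r3 held:RD_PORT  <A:2 Mu:1 Ld:0 B:1 rd:1 wr:2>
#4 MUL src=r5,r1 held:RD_PORT  <A:2 Mu:1 Ld:0 B:1 rd:1 wr:2>
#5 MEM src=r2 held:FU  <A:2 Mu:1 Ld:0 B:1 rd:1 wr:2>
#6 BR src=r1,r4 held:RD_PORT  <A:2 Mu:1 Ld:0 B:1 rd:1 wr:2>
#7 ALU src=r6,r2 held:RD_PORT  <A:2 Mu:1 Ld:0 B:1 rd:1 wr:2>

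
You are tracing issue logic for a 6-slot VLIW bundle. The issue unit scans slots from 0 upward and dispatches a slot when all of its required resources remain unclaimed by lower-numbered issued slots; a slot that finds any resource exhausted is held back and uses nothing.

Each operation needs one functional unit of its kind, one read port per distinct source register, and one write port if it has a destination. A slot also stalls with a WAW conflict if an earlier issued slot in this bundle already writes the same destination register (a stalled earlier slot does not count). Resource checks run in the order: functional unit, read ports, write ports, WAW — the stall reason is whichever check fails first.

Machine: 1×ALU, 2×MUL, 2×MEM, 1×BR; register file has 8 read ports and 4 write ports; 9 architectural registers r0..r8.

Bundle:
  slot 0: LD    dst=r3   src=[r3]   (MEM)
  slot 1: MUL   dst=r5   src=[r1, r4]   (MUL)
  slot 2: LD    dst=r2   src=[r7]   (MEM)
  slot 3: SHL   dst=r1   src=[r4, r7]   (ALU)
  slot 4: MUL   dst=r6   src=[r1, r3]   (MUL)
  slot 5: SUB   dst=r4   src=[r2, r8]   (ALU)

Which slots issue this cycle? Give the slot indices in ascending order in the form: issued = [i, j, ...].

(0) want 1×MEM +1rd +1wr — yes → AL1|MU2|ME1|BR1|rd7|wr3
(1) want 1×MUL +2rd +1wr — yes → AL1|MU1|ME1|BR1|rd5|wr2
(2) want 1×MEM +1rd +1wr — yes → AL1|MU1|ME0|BR1|rd4|wr1
(3) want 1×ALU +2rd +1wr — yes → AL0|MU1|ME0|BR1|rd2|wr0
(4) want 1×MUL +2rd +1wr — WR_PORT → AL0|MU1|ME0|BR1|rd2|wr0
(5) want 1×ALU +2rd +1wr — FU → AL0|MU1|ME0|BR1|rd2|wr0

issued = [0, 1, 2, 3]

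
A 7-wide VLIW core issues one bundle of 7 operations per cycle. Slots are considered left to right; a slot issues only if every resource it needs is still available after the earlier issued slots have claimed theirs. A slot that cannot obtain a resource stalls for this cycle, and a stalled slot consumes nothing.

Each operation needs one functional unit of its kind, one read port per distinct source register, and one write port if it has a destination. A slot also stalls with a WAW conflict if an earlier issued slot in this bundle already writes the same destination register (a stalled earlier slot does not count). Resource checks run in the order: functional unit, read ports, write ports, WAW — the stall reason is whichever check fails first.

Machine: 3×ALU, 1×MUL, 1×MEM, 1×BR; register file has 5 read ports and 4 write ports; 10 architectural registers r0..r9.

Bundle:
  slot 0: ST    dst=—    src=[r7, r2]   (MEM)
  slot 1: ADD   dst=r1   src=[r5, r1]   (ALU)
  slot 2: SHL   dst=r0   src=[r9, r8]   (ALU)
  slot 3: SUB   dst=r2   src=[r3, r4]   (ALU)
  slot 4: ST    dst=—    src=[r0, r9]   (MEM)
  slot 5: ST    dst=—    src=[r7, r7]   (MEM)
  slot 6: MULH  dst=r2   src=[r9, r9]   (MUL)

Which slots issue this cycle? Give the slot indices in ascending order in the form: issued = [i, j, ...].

slot 0 (MEM): ISSUE — free A3,Mu1,Ld0,B1 rp3 wp4
slot 1 (ALU): ISSUE — free A2,Mu1,Ld0,B1 rp1 wp3
slot 2 (ALU): stall RD_PORT — free A2,Mu1,Ld0,B1 rp1 wp3
slot 3 (ALU): stall RD_PORT — free A2,Mu1,Ld0,B1 rp1 wp3
slot 4 (MEM): stall FU — free A2,Mu1,Ld0,B1 rp1 wp3
slot 5 (MEM): stall FU — free A2,Mu1,Ld0,B1 rp1 wp3
slot 6 (MUL): ISSUE — free A2,Mu0,Ld0,B1 rp0 wp2

issued = [0, 1, 6]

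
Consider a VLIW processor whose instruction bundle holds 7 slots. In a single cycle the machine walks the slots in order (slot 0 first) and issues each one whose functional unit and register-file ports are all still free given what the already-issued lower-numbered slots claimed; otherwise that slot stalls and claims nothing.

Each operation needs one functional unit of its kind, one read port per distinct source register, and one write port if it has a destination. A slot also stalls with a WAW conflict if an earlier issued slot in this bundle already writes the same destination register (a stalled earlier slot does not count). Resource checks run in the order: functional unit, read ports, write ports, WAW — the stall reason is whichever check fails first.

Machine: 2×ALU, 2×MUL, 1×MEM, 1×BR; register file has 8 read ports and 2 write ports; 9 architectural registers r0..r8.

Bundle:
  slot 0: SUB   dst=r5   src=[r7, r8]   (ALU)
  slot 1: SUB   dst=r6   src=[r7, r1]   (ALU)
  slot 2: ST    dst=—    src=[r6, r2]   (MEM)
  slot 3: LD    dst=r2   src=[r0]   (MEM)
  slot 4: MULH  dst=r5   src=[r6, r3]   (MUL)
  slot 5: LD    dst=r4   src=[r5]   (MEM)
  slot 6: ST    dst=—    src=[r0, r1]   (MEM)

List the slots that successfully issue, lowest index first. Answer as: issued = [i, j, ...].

issued = [0, 1, 2]

  0. ALU→r5 ⇒ go  {1A/2Mu/1Ld/1B | 6r 1w}
  1. ALU→r6 ⇒ go  {0A/2Mu/1Ld/1B | 4r 0w}
  2. MEM ⇒ go  {0A/2Mu/0Ld/1B | 2r 0w}
  3. MEM→r2 ⇒ no(FU)  {0A/2Mu/0Ld/1B | 2r 0w}
  4. MUL→r5 ⇒ no(WR_PORT)  {0A/2Mu/0Ld/1B | 2r 0w}
  5. MEM→r4 ⇒ no(FU)  {0A/2Mu/0Ld/1B | 2r 0w}
  6. MEM ⇒ no(FU)  {0A/2Mu/0Ld/1B | 2r 0w}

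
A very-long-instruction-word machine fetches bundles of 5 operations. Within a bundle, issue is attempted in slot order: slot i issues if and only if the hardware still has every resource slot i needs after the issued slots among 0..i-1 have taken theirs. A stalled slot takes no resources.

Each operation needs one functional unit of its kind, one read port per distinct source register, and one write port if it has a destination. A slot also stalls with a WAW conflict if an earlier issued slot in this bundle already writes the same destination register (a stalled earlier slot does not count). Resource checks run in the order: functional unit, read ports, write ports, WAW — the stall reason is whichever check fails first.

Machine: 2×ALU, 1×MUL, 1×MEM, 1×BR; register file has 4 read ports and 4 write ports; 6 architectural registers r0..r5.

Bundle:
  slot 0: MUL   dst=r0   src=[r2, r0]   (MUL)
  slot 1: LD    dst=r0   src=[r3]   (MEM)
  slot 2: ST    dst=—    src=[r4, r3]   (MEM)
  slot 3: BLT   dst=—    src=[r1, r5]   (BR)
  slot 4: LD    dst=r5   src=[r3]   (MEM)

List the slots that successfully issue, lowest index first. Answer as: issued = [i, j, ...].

issued = [0, 2]

[0] MUL needs rd=2 wr=1: ok; after: ALU=2 MUL=0 MEM=1 BR=1, R=2, W=3
[1] MEM needs rd=1 wr=1: WAW; after: ALU=2 MUL=0 MEM=1 BR=1, R=2, W=3
[2] MEM needs rd=2 wr=0: ok; after: ALU=2 MUL=0 MEM=0 BR=1, R=0, W=3
[3] BR needs rd=2 wr=0: RD_PORT; after: ALU=2 MUL=0 MEM=0 BR=1, R=0, W=3
[4] MEM needs rd=1 wr=1: FU; after: ALU=2 MUL=0 MEM=0 BR=1, R=0, W=3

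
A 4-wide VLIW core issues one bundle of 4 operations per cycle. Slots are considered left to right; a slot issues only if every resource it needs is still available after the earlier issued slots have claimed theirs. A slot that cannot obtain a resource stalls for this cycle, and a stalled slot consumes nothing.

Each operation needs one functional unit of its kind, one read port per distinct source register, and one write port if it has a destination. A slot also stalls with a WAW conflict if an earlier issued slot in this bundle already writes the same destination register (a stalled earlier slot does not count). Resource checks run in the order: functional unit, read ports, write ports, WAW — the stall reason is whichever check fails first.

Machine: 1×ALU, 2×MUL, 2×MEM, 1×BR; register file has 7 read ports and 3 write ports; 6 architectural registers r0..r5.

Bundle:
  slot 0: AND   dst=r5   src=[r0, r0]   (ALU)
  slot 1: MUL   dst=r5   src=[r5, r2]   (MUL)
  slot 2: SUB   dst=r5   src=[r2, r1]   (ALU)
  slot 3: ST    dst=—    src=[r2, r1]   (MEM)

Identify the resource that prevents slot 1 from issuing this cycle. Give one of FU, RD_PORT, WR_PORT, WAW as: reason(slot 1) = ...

reason(slot 1) = WAW

#0 ALU src=r0,r0 dispatched  <A:0 Mu:2 Ld:2 B:1 rd:6 wr:2>
#1 MUL src=r5,r2 held:WAW  <A:0 Mu:2 Ld:2 B:1 rd:6 wr:2>
#2 ALU src=r2,r1 held:FU  <A:0 Mu:2 Ld:2 B:1 rd:6 wr:2>
#3 MEM src=r2,r1 dispatched  <A:0 Mu:2 Ld:1 B:1 rd:4 wr:2>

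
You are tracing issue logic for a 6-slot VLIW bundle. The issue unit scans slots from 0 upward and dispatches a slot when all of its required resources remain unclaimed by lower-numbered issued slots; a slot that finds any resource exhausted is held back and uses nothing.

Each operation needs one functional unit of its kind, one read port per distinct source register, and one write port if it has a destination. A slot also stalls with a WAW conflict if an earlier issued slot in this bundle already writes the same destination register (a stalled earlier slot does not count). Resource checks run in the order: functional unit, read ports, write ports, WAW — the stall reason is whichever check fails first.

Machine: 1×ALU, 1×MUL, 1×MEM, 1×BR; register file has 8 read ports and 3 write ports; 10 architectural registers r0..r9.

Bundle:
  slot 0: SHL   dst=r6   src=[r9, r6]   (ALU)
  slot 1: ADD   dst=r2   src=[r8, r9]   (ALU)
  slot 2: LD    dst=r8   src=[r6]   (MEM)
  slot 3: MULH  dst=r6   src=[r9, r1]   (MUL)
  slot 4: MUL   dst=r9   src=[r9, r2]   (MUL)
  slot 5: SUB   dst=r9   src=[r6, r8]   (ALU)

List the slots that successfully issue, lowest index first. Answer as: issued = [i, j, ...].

(0) want 1×ALU +2rd +1wr — yes → AL0|MU1|ME1|BR1|rd6|wr2
(1) want 1×ALU +2rd +1wr — FU → AL0|MU1|ME1|BR1|rd6|wr2
(2) want 1×MEM +1rd +1wr — yes → AL0|MU1|ME0|BR1|rd5|wr1
(3) want 1×MUL +2rd +1wr — WAW → AL0|MU1|ME0|BR1|rd5|wr1
(4) want 1×MUL +2rd +1wr — yes → AL0|MU0|ME0|BR1|rd3|wr0
(5) want 1×ALU +2rd +1wr — FU → AL0|MU0|ME0|BR1|rd3|wr0

issued = [0, 2, 4]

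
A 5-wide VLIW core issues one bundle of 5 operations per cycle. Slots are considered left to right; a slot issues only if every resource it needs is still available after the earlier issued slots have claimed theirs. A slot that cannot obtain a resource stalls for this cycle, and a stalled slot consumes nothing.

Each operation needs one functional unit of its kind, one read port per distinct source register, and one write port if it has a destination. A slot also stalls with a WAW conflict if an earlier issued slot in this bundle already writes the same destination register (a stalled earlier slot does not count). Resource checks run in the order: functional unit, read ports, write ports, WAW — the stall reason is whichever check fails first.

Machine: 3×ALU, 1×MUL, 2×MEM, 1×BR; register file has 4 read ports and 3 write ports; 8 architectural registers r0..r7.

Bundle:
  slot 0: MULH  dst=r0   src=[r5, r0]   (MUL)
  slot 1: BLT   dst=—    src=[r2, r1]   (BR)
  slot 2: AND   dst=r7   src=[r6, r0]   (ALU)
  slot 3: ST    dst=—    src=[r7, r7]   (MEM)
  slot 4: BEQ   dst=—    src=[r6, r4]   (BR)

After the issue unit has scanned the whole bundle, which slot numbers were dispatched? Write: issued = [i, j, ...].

issued = [0, 1]

[0] MUL needs rd=2 wr=1: ok; after: ALU=3 MUL=0 MEM=2 BR=1, R=2, W=2
[1] BR needs rd=2 wr=0: ok; after: ALU=3 MUL=0 MEM=2 BR=0, R=0, W=2
[2] ALU needs rd=2 wr=1: RD_PORT; after: ALU=3 MUL=0 MEM=2 BR=0, R=0, W=2
[3] MEM needs rd=1 wr=0: RD_PORT; after: ALU=3 MUL=0 MEM=2 BR=0, R=0, W=2
[4] BR needs rd=2 wr=0: FU; after: ALU=3 MUL=0 MEM=2 BR=0, R=0, W=2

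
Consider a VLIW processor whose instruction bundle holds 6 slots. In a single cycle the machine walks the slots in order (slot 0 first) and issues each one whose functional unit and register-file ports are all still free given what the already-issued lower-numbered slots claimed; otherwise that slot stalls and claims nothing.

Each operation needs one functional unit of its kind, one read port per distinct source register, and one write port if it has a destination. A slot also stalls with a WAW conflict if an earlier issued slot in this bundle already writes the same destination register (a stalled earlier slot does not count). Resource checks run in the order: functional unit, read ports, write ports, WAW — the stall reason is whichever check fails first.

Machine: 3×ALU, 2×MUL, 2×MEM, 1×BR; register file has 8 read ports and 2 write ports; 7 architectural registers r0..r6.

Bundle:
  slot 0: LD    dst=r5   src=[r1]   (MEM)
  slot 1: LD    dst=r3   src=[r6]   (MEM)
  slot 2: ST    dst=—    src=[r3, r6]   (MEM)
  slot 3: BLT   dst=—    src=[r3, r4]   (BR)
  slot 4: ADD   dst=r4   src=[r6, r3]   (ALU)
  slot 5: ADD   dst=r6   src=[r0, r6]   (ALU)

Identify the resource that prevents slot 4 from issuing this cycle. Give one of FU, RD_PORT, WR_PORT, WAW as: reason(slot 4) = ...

reason(slot 4) = WR_PORT

  0. MEM→r5 ⇒ go  {3A/2Mu/1Ld/1B | 7r 1w}
  1. MEM→r3 ⇒ go  {3A/2Mu/0Ld/1B | 6r 0w}
  2. MEM ⇒ no(FU)  {3A/2Mu/0Ld/1B | 6r 0w}
  3. BR ⇒ go  {3A/2Mu/0Ld/0B | 4r 0w}
  4. ALU→r4 ⇒ no(WR_PORT)  {3A/2Mu/0Ld/0B | 4r 0w}
  5. ALU→r6 ⇒ no(WR_PORT)  {3A/2Mu/0Ld/0B | 4r 0w}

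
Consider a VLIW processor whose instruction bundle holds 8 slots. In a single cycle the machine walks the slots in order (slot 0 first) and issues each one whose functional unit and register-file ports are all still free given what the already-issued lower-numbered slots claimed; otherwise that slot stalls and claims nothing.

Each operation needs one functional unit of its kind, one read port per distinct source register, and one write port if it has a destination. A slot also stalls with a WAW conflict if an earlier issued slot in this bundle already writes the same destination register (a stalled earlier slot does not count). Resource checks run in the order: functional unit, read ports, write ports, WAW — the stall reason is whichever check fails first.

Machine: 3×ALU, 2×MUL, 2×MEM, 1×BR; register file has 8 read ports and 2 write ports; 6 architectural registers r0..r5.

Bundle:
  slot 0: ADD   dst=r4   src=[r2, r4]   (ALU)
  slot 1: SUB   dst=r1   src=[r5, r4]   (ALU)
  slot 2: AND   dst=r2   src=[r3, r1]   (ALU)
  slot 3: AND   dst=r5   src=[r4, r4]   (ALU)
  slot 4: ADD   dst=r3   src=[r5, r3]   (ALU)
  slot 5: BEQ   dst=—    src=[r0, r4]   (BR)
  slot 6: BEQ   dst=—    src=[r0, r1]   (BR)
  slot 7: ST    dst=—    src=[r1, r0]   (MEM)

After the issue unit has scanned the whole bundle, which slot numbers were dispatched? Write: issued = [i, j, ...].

issued = [0, 1, 5, 7]

  0. ALU→r4 ⇒ go  {2A/2Mu/2Ld/1B | 6r 1w}
  1. ALU→r1 ⇒ go  {1A/2Mu/2Ld/1B | 4r 0w}
  2. ALU→r2 ⇒ no(WR_PORT)  {1A/2Mu/2Ld/1B | 4r 0w}
  3. ALU→r5 ⇒ no(WR_PORT)  {1A/2Mu/2Ld/1B | 4r 0w}
  4. ALU→r3 ⇒ no(WR_PORT)  {1A/2Mu/2Ld/1B | 4r 0w}
  5. BR ⇒ go  {1A/2Mu/2Ld/0B | 2r 0w}
  6. BR ⇒ no(FU)  {1A/2Mu/2Ld/0B | 2r 0w}
  7. MEM ⇒ go  {1A/2Mu/1Ld/0B | 0r 0w}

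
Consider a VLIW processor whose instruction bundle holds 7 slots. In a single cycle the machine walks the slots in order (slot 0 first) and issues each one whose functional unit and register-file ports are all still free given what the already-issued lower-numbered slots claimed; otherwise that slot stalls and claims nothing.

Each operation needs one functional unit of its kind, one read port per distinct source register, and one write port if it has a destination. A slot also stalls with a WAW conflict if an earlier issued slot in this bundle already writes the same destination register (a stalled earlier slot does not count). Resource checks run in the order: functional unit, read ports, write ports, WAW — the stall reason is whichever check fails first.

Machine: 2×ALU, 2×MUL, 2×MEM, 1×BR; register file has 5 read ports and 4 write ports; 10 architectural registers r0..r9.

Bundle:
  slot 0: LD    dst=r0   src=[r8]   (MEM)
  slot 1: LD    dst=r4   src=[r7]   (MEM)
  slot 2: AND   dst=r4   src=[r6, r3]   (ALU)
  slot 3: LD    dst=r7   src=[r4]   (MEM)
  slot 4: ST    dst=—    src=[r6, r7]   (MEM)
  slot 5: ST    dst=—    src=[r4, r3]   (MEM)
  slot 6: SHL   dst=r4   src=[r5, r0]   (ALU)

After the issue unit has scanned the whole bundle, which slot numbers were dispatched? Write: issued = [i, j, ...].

(0) want 1×MEM +1rd +1wr — yes → AL2|MU2|ME1|BR1|rd4|wr3
(1) want 1×MEM +1rd +1wr — yes → AL2|MU2|ME0|BR1|rd3|wr2
(2) want 1×ALU +2rd +1wr — WAW → AL2|MU2|ME0|BR1|rd3|wr2
(3) want 1×MEM +1rd +1wr — FU → AL2|MU2|ME0|BR1|rd3|wr2
(4) want 1×MEM +2rd +0wr — FU → AL2|MU2|ME0|BR1|rd3|wr2
(5) want 1×MEM +2rd +0wr — FU → AL2|MU2|ME0|BR1|rd3|wr2
(6) want 1×ALU +2rd +1wr — WAW → AL2|MU2|ME0|BR1|rd3|wr2

issued = [0, 1]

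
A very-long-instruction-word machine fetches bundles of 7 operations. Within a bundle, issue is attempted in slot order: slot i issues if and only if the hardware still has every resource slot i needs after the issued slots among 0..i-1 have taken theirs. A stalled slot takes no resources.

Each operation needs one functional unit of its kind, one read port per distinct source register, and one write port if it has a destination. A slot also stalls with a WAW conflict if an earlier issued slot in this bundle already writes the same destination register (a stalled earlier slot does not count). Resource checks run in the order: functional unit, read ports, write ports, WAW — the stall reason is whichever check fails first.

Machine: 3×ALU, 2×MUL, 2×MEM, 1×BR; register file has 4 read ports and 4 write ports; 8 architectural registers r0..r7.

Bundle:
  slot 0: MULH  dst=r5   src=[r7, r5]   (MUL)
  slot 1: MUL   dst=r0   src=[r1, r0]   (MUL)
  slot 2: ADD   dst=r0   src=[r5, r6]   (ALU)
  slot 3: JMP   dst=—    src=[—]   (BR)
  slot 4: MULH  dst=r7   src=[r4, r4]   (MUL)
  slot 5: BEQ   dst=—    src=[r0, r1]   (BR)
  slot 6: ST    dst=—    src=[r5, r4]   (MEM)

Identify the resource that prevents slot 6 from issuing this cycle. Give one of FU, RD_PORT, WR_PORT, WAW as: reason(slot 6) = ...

slot 0 (MUL): ISSUE — free A3,Mu1,Ld2,B1 rp2 wp3
slot 1 (MUL): ISSUE — free A3,Mu0,Ld2,B1 rp0 wp2
slot 2 (ALU): stall RD_PORT — free A3,Mu0,Ld2,B1 rp0 wp2
slot 3 (BR): ISSUE — free A3,Mu0,Ld2,B0 rp0 wp2
slot 4 (MUL): stall FU — free A3,Mu0,Ld2,B0 rp0 wp2
slot 5 (BR): stall FU — free A3,Mu0,Ld2,B0 rp0 wp2
slot 6 (MEM): stall RD_PORT — free A3,Mu0,Ld2,B0 rp0 wp2

reason(slot 6) = RD_PORT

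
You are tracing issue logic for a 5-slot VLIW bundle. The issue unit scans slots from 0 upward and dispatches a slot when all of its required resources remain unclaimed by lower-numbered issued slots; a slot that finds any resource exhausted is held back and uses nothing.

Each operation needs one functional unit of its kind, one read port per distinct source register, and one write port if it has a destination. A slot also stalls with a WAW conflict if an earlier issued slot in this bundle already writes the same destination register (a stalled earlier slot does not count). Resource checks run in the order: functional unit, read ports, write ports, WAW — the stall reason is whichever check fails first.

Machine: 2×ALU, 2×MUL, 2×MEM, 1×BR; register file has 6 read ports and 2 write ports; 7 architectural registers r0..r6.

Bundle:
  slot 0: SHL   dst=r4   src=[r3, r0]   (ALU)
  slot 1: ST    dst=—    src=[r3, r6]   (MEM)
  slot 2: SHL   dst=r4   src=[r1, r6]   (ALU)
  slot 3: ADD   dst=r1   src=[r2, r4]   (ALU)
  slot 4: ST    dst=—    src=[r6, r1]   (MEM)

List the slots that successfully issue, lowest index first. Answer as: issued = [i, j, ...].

issued = [0, 1, 3]

slot 0 (ALU): ISSUE — free A1,Mu2,Ld2,B1 rp4 wp1
slot 1 (MEM): ISSUE — free A1,Mu2,Ld1,B1 rp2 wp1
slot 2 (ALU): stall WAW — free A1,Mu2,Ld1,B1 rp2 wp1
slot 3 (ALU): ISSUE — free A0,Mu2,Ld1,B1 rp0 wp0
slot 4 (MEM): stall RD_PORT — free A0,Mu2,Ld1,B1 rp0 wp0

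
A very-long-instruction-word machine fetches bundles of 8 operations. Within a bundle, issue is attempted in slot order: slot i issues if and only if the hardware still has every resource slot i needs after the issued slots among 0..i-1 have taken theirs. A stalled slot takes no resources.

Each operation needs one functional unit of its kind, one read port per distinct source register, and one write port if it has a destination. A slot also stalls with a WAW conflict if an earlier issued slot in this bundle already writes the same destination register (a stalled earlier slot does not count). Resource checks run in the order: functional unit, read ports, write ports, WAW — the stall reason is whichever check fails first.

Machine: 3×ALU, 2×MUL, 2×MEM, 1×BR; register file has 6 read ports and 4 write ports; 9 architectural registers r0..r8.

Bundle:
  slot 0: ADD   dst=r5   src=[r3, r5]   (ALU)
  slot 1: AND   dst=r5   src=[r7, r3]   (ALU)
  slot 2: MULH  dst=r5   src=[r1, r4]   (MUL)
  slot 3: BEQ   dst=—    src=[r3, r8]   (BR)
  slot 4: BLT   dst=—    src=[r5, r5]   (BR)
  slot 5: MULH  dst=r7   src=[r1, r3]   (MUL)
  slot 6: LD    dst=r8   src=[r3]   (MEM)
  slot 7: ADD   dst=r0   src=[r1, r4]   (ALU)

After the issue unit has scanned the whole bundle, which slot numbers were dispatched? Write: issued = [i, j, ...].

issued = [0, 3, 5]

[0] ALU needs rd=2 wr=1: ok; after: ALU=2 MUL=2 MEM=2 BR=1, R=4, W=3
[1] ALU needs rd=2 wr=1: WAW; after: ALU=2 MUL=2 MEM=2 BR=1, R=4, W=3
[2] MUL needs rd=2 wr=1: WAW; after: ALU=2 MUL=2 MEM=2 BR=1, R=4, W=3
[3] BR needs rd=2 wr=0: ok; after: ALU=2 MUL=2 MEM=2 BR=0, R=2, W=3
[4] BR needs rd=1 wr=0: FU; after: ALU=2 MUL=2 MEM=2 BR=0, R=2, W=3
[5] MUL needs rd=2 wr=1: ok; after: ALU=2 MUL=1 MEM=2 BR=0, R=0, W=2
[6] MEM needs rd=1 wr=1: RD_PORT; after: ALU=2 MUL=1 MEM=2 BR=0, R=0, W=2
[7] ALU needs rd=2 wr=1: RD_PORT; after: ALU=2 MUL=1 MEM=2 BR=0, R=0, W=2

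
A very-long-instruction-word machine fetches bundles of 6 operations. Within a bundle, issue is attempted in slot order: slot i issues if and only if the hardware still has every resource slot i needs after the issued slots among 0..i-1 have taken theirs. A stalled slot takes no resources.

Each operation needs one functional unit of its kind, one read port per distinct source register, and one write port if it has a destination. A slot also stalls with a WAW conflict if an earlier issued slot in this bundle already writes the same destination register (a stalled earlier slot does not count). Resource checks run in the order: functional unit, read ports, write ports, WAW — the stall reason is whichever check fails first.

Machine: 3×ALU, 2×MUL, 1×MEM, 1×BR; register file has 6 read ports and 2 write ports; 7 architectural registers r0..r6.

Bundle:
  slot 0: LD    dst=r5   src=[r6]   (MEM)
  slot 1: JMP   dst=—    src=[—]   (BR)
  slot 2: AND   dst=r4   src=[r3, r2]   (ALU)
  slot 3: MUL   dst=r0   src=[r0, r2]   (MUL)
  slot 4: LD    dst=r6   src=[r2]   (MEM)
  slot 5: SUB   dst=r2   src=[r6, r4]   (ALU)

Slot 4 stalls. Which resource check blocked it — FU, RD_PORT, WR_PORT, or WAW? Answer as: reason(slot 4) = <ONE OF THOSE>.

reason(slot 4) = FU

  0. MEM→r5 ⇒ go  {3A/2Mu/0Ld/1B | 5r 1w}
  1. BR ⇒ go  {3A/2Mu/0Ld/0B | 5r 1w}
  2. ALU→r4 ⇒ go  {2A/2Mu/0Ld/0B | 3r 0w}
  3. MUL→r0 ⇒ no(WR_PORT)  {2A/2Mu/0Ld/0B | 3r 0w}
  4. MEM→r6 ⇒ no(FU)  {2A/2Mu/0Ld/0B | 3r 0w}
  5. ALU→r2 ⇒ no(WR_PORT)  {2A/2Mu/0Ld/0B | 3r 0w}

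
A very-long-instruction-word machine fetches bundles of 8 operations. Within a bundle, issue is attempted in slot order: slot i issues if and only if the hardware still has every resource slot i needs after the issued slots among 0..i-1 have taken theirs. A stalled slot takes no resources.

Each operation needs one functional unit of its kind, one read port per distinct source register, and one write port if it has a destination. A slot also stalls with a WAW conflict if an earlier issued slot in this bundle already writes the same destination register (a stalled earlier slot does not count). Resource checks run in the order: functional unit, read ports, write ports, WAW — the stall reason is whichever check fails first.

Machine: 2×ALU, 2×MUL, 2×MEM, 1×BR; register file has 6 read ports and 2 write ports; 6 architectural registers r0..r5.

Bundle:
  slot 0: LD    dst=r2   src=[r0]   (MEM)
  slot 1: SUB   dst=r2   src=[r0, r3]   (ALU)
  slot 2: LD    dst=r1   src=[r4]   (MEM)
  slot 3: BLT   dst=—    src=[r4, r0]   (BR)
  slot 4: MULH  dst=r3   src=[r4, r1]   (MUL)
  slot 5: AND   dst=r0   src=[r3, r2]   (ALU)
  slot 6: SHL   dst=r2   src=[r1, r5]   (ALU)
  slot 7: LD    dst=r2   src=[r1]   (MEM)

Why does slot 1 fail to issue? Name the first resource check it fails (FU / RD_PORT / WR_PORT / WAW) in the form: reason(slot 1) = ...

#0 MEM src=r0 dispatched  <A:2 Mu:2 Ld:1 B:1 rd:5 wr:1>
#1 ALU src=r0,r3 held:WAW  <A:2 Mu:2 Ld:1 B:1 rd:5 wr:1>
#2 MEM src=r4 dispatched  <A:2 Mu:2 Ld:0 B:1 rd:4 wr:0>
#3 BR src=r4,r0 dispatched  <A:2 Mu:2 Ld:0 B:0 rd:2 wr:0>
#4 MUL src=r4,r1 held:WR_PORT  <A:2 Mu:2 Ld:0 B:0 rd:2 wr:0>
#5 ALU src=r3,r2 held:WR_PORT  <A:2 Mu:2 Ld:0 B:0 rd:2 wr:0>
#6 ALU src=r1,r5 held:WR_PORT  <A:2 Mu:2 Ld:0 B:0 rd:2 wr:0>
#7 MEM src=r1 held:FU  <A:2 Mu:2 Ld:0 B:0 rd:2 wr:0>

reason(slot 1) = WAW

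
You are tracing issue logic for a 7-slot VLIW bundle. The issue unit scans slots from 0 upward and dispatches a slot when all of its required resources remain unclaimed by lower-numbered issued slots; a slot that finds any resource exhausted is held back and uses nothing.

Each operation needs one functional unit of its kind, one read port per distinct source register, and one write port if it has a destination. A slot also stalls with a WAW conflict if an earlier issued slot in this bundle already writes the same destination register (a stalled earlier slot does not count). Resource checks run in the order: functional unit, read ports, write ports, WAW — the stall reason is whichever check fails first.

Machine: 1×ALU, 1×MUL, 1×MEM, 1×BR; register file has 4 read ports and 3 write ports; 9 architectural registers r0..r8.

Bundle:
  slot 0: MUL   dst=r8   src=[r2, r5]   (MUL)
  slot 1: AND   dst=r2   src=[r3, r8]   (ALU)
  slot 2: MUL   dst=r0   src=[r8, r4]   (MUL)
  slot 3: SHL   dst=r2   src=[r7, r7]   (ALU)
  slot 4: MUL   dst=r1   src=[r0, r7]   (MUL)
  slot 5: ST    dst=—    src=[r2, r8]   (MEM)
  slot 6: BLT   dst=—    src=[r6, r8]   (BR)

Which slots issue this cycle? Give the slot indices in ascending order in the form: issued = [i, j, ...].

#0 MUL src=r2,r5 dispatched  <A:1 Mu:0 Ld:1 B:1 rd:2 wr:2>
#1 ALU src=r3,r8 dispatched  <A:0 Mu:0 Ld:1 B:1 rd:0 wr:1>
#2 MUL src=r8,r4 held:FU  <A:0 Mu:0 Ld:1 B:1 rd:0 wr:1>
#3 ALU src=r7,r7 held:FU  <A:0 Mu:0 Ld:1 B:1 rd:0 wr:1>
#4 MUL src=r0,r7 held:FU  <A:0 Mu:0 Ld:1 B:1 rd:0 wr:1>
#5 MEM src=r2,r8 held:RD_PORT  <A:0 Mu:0 Ld:1 B:1 rd:0 wr:1>
#6 BR src=r6,r8 held:RD_PORT  <A:0 Mu:0 Ld:1 B:1 rd:0 wr:1>

issued = [0, 1]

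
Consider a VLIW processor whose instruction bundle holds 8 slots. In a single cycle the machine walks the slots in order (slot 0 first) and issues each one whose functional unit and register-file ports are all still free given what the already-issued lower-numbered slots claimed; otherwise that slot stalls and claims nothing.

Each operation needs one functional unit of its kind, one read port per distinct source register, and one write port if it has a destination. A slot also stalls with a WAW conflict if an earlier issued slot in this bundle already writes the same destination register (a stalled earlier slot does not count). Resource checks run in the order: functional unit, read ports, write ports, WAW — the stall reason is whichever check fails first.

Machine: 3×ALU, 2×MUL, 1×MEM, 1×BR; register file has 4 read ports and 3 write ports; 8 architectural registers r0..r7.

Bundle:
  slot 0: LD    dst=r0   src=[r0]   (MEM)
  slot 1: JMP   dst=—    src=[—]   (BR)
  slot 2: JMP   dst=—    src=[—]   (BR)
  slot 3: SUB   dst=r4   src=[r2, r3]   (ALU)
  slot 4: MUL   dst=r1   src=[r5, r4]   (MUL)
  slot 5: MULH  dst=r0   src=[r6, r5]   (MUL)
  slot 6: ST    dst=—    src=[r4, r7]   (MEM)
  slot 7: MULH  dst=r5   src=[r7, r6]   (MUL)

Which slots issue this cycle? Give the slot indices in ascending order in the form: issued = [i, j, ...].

issued = [0, 1, 3]

slot 0 (MEM): ISSUE — free A3,Mu2,Ld0,B1 rp3 wp2
slot 1 (BR): ISSUE — free A3,Mu2,Ld0,B0 rp3 wp2
slot 2 (BR): stall FU — free A3,Mu2,Ld0,B0 rp3 wp2
slot 3 (ALU): ISSUE — free A2,Mu2,Ld0,B0 rp1 wp1
slot 4 (MUL): stall RD_PORT — free A2,Mu2,Ld0,B0 rp1 wp1
slot 5 (MUL): stall RD_PORT — free A2,Mu2,Ld0,B0 rp1 wp1
slot 6 (MEM): stall FU — free A2,Mu2,Ld0,B0 rp1 wp1
slot 7 (MUL): stall RD_PORT — free A2,Mu2,Ld0,B0 rp1 wp1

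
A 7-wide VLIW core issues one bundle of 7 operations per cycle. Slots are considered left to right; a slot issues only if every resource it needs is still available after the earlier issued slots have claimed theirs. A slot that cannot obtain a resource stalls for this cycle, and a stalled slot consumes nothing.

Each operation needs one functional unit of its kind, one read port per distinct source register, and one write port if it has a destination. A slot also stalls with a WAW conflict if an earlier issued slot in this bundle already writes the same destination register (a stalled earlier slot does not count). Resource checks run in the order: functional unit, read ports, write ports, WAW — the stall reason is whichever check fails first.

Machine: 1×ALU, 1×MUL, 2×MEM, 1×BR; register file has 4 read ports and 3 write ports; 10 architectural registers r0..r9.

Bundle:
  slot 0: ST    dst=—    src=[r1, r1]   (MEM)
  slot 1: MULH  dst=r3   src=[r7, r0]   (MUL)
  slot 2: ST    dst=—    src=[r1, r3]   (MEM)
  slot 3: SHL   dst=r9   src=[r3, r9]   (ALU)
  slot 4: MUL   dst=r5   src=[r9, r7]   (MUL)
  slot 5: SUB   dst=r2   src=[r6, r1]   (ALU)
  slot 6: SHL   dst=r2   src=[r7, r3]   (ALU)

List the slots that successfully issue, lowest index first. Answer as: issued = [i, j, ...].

  0. MEM ⇒ go  {1A/1Mu/1Ld/1B | 3r 3w}
  1. MUL→r3 ⇒ go  {1A/0Mu/1Ld/1B | 1r 2w}
  2. MEM ⇒ no(RD_PORT)  {1A/0Mu/1Ld/1B | 1r 2w}
  3. ALU→r9 ⇒ no(RD_PORT)  {1A/0Mu/1Ld/1B | 1r 2w}
  4. MUL→r5 ⇒ no(FU)  {1A/0Mu/1Ld/1B | 1r 2w}
  5. ALU→r2 ⇒ no(RD_PORT)  {1A/0Mu/1Ld/1B | 1r 2w}
  6. ALU→r2 ⇒ no(RD_PORT)  {1A/0Mu/1Ld/1B | 1r 2w}

issued = [0, 1]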